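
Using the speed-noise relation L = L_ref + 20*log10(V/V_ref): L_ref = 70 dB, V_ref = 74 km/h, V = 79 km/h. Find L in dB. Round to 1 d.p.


V/V_ref = 79 / 74 = 1.067568
log10(1.067568) = 0.028395
20 * 0.028395 = 0.5679
L = 70 + 0.5679 = 70.6 dB

70.6


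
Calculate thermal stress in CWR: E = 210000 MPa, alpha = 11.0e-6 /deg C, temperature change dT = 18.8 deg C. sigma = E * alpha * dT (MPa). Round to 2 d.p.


sigma = E * alpha * dT
sigma = 210000 * 11.0e-6 * 18.8
sigma = 2.31 * 18.8
sigma = 43.43 MPa

43.43


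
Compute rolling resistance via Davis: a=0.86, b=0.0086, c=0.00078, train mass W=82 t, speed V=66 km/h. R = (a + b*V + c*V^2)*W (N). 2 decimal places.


b*V = 0.0086 * 66 = 0.5676
c*V^2 = 0.00078 * 4356 = 3.39768
R_per_t = 0.86 + 0.5676 + 3.39768 = 4.82528 N/t
R_total = 4.82528 * 82 = 395.67 N

395.67


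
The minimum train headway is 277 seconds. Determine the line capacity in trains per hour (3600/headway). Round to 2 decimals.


Capacity = 3600 / headway
Capacity = 3600 / 277
Capacity = 13.00 trains/hour

13.00


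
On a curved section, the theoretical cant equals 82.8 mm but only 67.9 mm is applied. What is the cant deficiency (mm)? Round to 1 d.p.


Cant deficiency = equilibrium cant - actual cant
CD = 82.8 - 67.9
CD = 14.9 mm

14.9


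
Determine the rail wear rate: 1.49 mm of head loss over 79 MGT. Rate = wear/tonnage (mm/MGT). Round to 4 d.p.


Wear rate = total wear / cumulative tonnage
Rate = 1.49 / 79
Rate = 0.0189 mm/MGT

0.0189


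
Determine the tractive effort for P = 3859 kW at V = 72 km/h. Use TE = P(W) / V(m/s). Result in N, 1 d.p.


Convert: P = 3859 kW = 3859000 W
V = 72 / 3.6 = 20.0 m/s
TE = 3859000 / 20.0
TE = 192950.0 N

192950.0


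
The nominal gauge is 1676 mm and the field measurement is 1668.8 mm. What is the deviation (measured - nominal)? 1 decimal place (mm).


Deviation = measured - nominal
Deviation = 1668.8 - 1676
Deviation = -7.2 mm

-7.2


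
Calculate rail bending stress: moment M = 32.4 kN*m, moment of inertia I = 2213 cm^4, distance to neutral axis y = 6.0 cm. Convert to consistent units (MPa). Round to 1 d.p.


Convert units:
M = 32.4 kN*m = 32400000 N*mm
y = 6.0 cm = 60 mm
I = 2213 cm^4 = 22130000 mm^4
sigma = 32400000 * 60 / 22130000
sigma = 87.8 MPa

87.8


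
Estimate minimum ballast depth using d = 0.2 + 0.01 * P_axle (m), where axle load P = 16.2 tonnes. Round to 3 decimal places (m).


d = 0.2 + 0.01 * 16.2
d = 0.2 + 0.162
d = 0.362 m

0.362


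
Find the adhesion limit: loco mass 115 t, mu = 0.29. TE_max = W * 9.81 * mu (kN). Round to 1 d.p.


TE_max = W * g * mu
TE_max = 115 * 9.81 * 0.29
TE_max = 1128.15 * 0.29
TE_max = 327.2 kN

327.2


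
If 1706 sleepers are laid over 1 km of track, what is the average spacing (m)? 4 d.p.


Spacing = 1000 m / number of sleepers
Spacing = 1000 / 1706
Spacing = 0.5862 m

0.5862


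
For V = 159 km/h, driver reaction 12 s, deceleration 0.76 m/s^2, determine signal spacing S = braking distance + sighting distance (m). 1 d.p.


V = 159 / 3.6 = 44.1667 m/s
Braking distance = 44.1667^2 / (2*0.76) = 1283.3516 m
Sighting distance = 44.1667 * 12 = 530.0 m
S = 1283.3516 + 530.0 = 1813.4 m

1813.4


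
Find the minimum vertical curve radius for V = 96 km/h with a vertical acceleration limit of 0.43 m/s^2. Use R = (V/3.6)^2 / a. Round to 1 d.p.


Convert speed: V = 96 / 3.6 = 26.6667 m/s
V^2 = 711.1111 m^2/s^2
R_v = 711.1111 / 0.43
R_v = 1653.7 m

1653.7


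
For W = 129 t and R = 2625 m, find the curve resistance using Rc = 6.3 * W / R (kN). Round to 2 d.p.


Rc = 6.3 * W / R
Rc = 6.3 * 129 / 2625
Rc = 812.7 / 2625
Rc = 0.31 kN

0.31


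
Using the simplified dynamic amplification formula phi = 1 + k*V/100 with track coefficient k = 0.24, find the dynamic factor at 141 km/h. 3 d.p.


phi = 1 + k * V / 100
phi = 1 + 0.24 * 141 / 100
phi = 1 + 0.3384
phi = 1.338

1.338


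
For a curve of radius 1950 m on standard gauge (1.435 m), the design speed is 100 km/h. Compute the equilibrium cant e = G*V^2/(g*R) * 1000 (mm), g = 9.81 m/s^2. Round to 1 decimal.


Convert speed: V = 100 / 3.6 = 27.7778 m/s
Apply formula: e = 1.435 * 27.7778^2 / (9.81 * 1950)
e = 1.435 * 771.6049 / 19129.5
e = 0.057882 m = 57.9 mm

57.9


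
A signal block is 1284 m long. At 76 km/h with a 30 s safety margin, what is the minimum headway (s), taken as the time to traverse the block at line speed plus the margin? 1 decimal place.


V = 76 / 3.6 = 21.1111 m/s
Block traversal time = 1284 / 21.1111 = 60.8211 s
Headway = 60.8211 + 30
Headway = 90.8 s

90.8


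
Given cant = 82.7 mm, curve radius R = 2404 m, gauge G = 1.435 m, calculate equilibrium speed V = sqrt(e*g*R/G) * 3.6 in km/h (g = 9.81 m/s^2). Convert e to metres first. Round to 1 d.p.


Convert cant: e = 82.7 mm = 0.0827 m
V_ms = sqrt(0.0827 * 9.81 * 2404 / 1.435)
V_ms = sqrt(1359.117734) = 36.8662 m/s
V = 36.8662 * 3.6 = 132.7 km/h

132.7


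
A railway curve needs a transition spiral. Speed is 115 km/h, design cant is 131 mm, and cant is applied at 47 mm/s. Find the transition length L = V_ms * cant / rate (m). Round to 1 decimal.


Convert speed: V = 115 / 3.6 = 31.9444 m/s
L = 31.9444 * 131 / 47
L = 4184.7222 / 47
L = 89.0 m

89.0


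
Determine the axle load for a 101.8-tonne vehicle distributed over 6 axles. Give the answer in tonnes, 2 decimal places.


Load per axle = total weight / number of axles
Load = 101.8 / 6
Load = 16.97 tonnes

16.97


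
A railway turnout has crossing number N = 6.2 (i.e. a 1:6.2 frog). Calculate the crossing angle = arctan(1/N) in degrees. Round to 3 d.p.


1/N = 1/6.2 = 0.16129
angle = arctan(0.16129) = 0.159913 rad
angle = 0.159913 * 180/pi = 9.162 degrees

9.162


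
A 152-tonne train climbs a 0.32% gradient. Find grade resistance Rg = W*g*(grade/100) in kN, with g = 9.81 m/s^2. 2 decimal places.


Rg = W * 9.81 * grade / 100
Rg = 152 * 9.81 * 0.32 / 100
Rg = 1491.12 * 0.0032
Rg = 4.77 kN

4.77


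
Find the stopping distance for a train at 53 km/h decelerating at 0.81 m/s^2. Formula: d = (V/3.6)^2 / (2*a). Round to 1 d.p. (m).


Convert speed: V = 53 / 3.6 = 14.7222 m/s
V^2 = 216.7438
d = 216.7438 / (2 * 0.81)
d = 216.7438 / 1.62
d = 133.8 m

133.8


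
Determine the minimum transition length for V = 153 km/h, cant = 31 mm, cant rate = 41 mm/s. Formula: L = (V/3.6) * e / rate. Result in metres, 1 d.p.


Convert speed: V = 153 / 3.6 = 42.5 m/s
L = 42.5 * 31 / 41
L = 1317.5 / 41
L = 32.1 m

32.1


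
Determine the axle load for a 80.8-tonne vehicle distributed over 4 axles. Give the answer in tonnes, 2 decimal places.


Load per axle = total weight / number of axles
Load = 80.8 / 4
Load = 20.20 tonnes

20.20


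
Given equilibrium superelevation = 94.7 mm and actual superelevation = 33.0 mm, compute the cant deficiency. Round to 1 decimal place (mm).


Cant deficiency = equilibrium cant - actual cant
CD = 94.7 - 33.0
CD = 61.7 mm

61.7


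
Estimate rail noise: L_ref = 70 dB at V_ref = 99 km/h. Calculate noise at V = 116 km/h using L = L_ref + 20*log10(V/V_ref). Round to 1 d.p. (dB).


V/V_ref = 116 / 99 = 1.171717
log10(1.171717) = 0.068823
20 * 0.068823 = 1.3765
L = 70 + 1.3765 = 71.4 dB

71.4


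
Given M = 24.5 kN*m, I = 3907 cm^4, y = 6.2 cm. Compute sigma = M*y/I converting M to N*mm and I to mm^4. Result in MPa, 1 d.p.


Convert units:
M = 24.5 kN*m = 24500000 N*mm
y = 6.2 cm = 62 mm
I = 3907 cm^4 = 39070000 mm^4
sigma = 24500000 * 62 / 39070000
sigma = 38.9 MPa

38.9


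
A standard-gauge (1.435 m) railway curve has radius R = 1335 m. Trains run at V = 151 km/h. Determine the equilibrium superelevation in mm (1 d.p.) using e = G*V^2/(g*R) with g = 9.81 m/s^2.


Convert speed: V = 151 / 3.6 = 41.9444 m/s
Apply formula: e = 1.435 * 41.9444^2 / (9.81 * 1335)
e = 1.435 * 1759.3364 / 13096.35
e = 0.192775 m = 192.8 mm

192.8


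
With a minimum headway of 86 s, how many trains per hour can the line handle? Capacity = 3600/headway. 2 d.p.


Capacity = 3600 / headway
Capacity = 3600 / 86
Capacity = 41.86 trains/hour

41.86


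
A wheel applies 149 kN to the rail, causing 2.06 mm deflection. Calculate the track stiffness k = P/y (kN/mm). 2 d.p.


Track stiffness k = P / y
k = 149 / 2.06
k = 72.33 kN/mm

72.33


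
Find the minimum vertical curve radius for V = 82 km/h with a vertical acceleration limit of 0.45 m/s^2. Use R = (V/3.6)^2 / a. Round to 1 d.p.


Convert speed: V = 82 / 3.6 = 22.7778 m/s
V^2 = 518.8272 m^2/s^2
R_v = 518.8272 / 0.45
R_v = 1152.9 m

1152.9


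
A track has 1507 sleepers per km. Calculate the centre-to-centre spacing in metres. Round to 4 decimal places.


Spacing = 1000 m / number of sleepers
Spacing = 1000 / 1507
Spacing = 0.6636 m

0.6636


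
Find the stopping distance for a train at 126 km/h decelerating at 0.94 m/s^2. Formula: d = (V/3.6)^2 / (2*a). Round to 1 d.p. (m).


Convert speed: V = 126 / 3.6 = 35.0 m/s
V^2 = 1225.0
d = 1225.0 / (2 * 0.94)
d = 1225.0 / 1.88
d = 651.6 m

651.6


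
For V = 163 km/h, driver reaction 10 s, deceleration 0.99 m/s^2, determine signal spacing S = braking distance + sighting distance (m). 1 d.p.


V = 163 / 3.6 = 45.2778 m/s
Braking distance = 45.2778^2 / (2*0.99) = 1035.3925 m
Sighting distance = 45.2778 * 10 = 452.7778 m
S = 1035.3925 + 452.7778 = 1488.2 m

1488.2


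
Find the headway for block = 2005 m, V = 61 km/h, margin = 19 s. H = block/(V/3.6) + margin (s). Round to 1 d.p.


V = 61 / 3.6 = 16.9444 m/s
Block traversal time = 2005 / 16.9444 = 118.3279 s
Headway = 118.3279 + 19
Headway = 137.3 s

137.3


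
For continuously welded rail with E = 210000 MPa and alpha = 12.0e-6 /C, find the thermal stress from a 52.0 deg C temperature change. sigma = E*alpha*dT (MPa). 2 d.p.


sigma = E * alpha * dT
sigma = 210000 * 12.0e-6 * 52.0
sigma = 2.52 * 52.0
sigma = 131.04 MPa

131.04


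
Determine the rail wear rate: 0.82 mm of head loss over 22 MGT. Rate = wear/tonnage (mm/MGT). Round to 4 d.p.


Wear rate = total wear / cumulative tonnage
Rate = 0.82 / 22
Rate = 0.0373 mm/MGT

0.0373


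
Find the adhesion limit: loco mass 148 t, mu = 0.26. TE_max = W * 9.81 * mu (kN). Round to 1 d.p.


TE_max = W * g * mu
TE_max = 148 * 9.81 * 0.26
TE_max = 1451.88 * 0.26
TE_max = 377.5 kN

377.5


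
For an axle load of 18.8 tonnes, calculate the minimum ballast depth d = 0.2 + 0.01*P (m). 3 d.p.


d = 0.2 + 0.01 * 18.8
d = 0.2 + 0.188
d = 0.388 m

0.388


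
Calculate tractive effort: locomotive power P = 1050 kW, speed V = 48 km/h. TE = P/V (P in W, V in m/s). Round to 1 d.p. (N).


Convert: P = 1050 kW = 1050000 W
V = 48 / 3.6 = 13.3333 m/s
TE = 1050000 / 13.3333
TE = 78750.0 N

78750.0


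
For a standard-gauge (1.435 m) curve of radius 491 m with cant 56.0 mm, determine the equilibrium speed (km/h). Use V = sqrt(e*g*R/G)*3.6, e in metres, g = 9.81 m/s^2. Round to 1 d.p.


Convert cant: e = 56.0 mm = 0.0560 m
V_ms = sqrt(0.0560 * 9.81 * 491 / 1.435)
V_ms = sqrt(187.969171) = 13.7102 m/s
V = 13.7102 * 3.6 = 49.4 km/h

49.4


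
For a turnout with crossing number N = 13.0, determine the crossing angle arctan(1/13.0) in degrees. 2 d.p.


1/N = 1/13.0 = 0.076923
angle = arctan(0.076923) = 0.076772 rad
angle = 0.076772 * 180/pi = 4.40 degrees

4.40


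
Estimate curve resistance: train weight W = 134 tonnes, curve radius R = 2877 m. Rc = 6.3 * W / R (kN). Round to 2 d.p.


Rc = 6.3 * W / R
Rc = 6.3 * 134 / 2877
Rc = 844.2 / 2877
Rc = 0.29 kN

0.29


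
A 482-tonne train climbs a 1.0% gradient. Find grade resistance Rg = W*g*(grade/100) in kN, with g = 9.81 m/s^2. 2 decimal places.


Rg = W * 9.81 * grade / 100
Rg = 482 * 9.81 * 1.0 / 100
Rg = 4728.42 * 0.01
Rg = 47.28 kN

47.28


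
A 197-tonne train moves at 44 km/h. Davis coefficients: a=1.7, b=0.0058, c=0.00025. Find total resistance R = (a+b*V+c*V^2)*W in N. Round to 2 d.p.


b*V = 0.0058 * 44 = 0.2552
c*V^2 = 0.00025 * 1936 = 0.484
R_per_t = 1.7 + 0.2552 + 0.484 = 2.4392 N/t
R_total = 2.4392 * 197 = 480.52 N

480.52


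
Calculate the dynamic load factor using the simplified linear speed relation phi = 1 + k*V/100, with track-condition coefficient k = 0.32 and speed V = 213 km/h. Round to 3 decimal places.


phi = 1 + k * V / 100
phi = 1 + 0.32 * 213 / 100
phi = 1 + 0.6816
phi = 1.682

1.682


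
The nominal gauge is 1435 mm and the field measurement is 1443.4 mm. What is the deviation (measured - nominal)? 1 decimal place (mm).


Deviation = measured - nominal
Deviation = 1443.4 - 1435
Deviation = 8.4 mm

8.4


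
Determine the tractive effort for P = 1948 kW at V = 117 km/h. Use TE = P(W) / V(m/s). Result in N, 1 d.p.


Convert: P = 1948 kW = 1948000 W
V = 117 / 3.6 = 32.5 m/s
TE = 1948000 / 32.5
TE = 59938.5 N

59938.5


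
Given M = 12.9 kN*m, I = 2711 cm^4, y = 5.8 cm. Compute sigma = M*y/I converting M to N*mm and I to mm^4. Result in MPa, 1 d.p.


Convert units:
M = 12.9 kN*m = 12900000 N*mm
y = 5.8 cm = 58 mm
I = 2711 cm^4 = 27110000 mm^4
sigma = 12900000 * 58 / 27110000
sigma = 27.6 MPa

27.6


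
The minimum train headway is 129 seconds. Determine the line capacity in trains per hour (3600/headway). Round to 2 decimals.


Capacity = 3600 / headway
Capacity = 3600 / 129
Capacity = 27.91 trains/hour

27.91


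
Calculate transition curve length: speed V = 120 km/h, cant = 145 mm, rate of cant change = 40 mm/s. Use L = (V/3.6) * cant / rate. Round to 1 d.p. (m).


Convert speed: V = 120 / 3.6 = 33.3333 m/s
L = 33.3333 * 145 / 40
L = 4833.3333 / 40
L = 120.8 m

120.8


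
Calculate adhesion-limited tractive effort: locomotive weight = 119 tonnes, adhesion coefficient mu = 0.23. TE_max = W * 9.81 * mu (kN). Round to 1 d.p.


TE_max = W * g * mu
TE_max = 119 * 9.81 * 0.23
TE_max = 1167.39 * 0.23
TE_max = 268.5 kN

268.5


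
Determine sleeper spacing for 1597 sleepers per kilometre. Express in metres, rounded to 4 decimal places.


Spacing = 1000 m / number of sleepers
Spacing = 1000 / 1597
Spacing = 0.6262 m

0.6262


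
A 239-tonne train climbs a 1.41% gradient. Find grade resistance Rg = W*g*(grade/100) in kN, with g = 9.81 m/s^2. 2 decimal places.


Rg = W * 9.81 * grade / 100
Rg = 239 * 9.81 * 1.41 / 100
Rg = 2344.59 * 0.0141
Rg = 33.06 kN

33.06


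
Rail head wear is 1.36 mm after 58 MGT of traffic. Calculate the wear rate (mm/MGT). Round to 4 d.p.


Wear rate = total wear / cumulative tonnage
Rate = 1.36 / 58
Rate = 0.0234 mm/MGT

0.0234


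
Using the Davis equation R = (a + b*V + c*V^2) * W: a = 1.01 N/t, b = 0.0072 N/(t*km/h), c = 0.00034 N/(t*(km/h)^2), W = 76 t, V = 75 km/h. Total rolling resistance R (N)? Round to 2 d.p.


b*V = 0.0072 * 75 = 0.54
c*V^2 = 0.00034 * 5625 = 1.9125
R_per_t = 1.01 + 0.54 + 1.9125 = 3.4625 N/t
R_total = 3.4625 * 76 = 263.15 N

263.15


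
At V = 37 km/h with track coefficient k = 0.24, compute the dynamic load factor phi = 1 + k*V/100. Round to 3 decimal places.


phi = 1 + k * V / 100
phi = 1 + 0.24 * 37 / 100
phi = 1 + 0.0888
phi = 1.089

1.089


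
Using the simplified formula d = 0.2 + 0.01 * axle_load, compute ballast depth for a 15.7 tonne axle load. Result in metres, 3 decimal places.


d = 0.2 + 0.01 * 15.7
d = 0.2 + 0.157
d = 0.357 m

0.357


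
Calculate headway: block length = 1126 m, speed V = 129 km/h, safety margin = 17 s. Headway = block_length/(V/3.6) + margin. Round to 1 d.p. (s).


V = 129 / 3.6 = 35.8333 m/s
Block traversal time = 1126 / 35.8333 = 31.4233 s
Headway = 31.4233 + 17
Headway = 48.4 s

48.4


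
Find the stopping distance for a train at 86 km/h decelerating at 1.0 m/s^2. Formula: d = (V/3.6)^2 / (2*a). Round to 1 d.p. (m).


Convert speed: V = 86 / 3.6 = 23.8889 m/s
V^2 = 570.679
d = 570.679 / (2 * 1.0)
d = 570.679 / 2.0
d = 285.3 m

285.3


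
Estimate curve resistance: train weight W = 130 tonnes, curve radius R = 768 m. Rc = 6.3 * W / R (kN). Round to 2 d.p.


Rc = 6.3 * W / R
Rc = 6.3 * 130 / 768
Rc = 819.0 / 768
Rc = 1.07 kN

1.07


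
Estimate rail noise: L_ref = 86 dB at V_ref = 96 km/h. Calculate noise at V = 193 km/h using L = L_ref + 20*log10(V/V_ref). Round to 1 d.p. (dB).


V/V_ref = 193 / 96 = 2.010417
log10(2.010417) = 0.303286
20 * 0.303286 = 6.0657
L = 86 + 6.0657 = 92.1 dB

92.1


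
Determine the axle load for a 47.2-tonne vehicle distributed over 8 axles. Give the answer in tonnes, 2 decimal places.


Load per axle = total weight / number of axles
Load = 47.2 / 8
Load = 5.90 tonnes

5.90


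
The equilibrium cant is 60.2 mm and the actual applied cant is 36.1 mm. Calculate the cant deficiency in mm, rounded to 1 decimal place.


Cant deficiency = equilibrium cant - actual cant
CD = 60.2 - 36.1
CD = 24.1 mm

24.1


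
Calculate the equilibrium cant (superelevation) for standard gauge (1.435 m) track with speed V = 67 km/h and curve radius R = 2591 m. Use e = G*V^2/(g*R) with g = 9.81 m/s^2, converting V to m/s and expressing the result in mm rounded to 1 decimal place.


Convert speed: V = 67 / 3.6 = 18.6111 m/s
Apply formula: e = 1.435 * 18.6111^2 / (9.81 * 2591)
e = 1.435 * 346.3735 / 25417.71
e = 0.019555 m = 19.6 mm

19.6


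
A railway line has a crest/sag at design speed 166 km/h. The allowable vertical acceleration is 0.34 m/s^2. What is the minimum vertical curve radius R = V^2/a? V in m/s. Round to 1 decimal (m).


Convert speed: V = 166 / 3.6 = 46.1111 m/s
V^2 = 2126.2346 m^2/s^2
R_v = 2126.2346 / 0.34
R_v = 6253.6 m

6253.6


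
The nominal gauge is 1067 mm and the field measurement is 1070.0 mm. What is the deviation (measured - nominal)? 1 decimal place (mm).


Deviation = measured - nominal
Deviation = 1070.0 - 1067
Deviation = 3.0 mm

3.0


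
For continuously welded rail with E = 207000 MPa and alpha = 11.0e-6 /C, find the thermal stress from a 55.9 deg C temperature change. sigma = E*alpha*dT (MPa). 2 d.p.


sigma = E * alpha * dT
sigma = 207000 * 11.0e-6 * 55.9
sigma = 2.277 * 55.9
sigma = 127.28 MPa

127.28


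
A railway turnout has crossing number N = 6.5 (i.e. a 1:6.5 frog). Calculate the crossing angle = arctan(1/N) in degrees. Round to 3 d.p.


1/N = 1/6.5 = 0.153846
angle = arctan(0.153846) = 0.152649 rad
angle = 0.152649 * 180/pi = 8.746 degrees

8.746


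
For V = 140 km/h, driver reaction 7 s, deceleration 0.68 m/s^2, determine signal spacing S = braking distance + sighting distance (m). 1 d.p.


V = 140 / 3.6 = 38.8889 m/s
Braking distance = 38.8889^2 / (2*0.68) = 1112.0189 m
Sighting distance = 38.8889 * 7 = 272.2222 m
S = 1112.0189 + 272.2222 = 1384.2 m

1384.2


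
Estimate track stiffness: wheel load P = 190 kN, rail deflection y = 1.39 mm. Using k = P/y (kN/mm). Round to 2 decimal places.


Track stiffness k = P / y
k = 190 / 1.39
k = 136.69 kN/mm

136.69


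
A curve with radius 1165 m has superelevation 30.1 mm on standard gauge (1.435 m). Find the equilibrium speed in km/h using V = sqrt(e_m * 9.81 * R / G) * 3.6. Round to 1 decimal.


Convert cant: e = 30.1 mm = 0.0301 m
V_ms = sqrt(0.0301 * 9.81 * 1165 / 1.435)
V_ms = sqrt(239.722902) = 15.483 m/s
V = 15.483 * 3.6 = 55.7 km/h

55.7


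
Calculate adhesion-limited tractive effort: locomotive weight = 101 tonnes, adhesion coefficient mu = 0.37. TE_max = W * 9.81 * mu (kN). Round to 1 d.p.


TE_max = W * g * mu
TE_max = 101 * 9.81 * 0.37
TE_max = 990.81 * 0.37
TE_max = 366.6 kN

366.6


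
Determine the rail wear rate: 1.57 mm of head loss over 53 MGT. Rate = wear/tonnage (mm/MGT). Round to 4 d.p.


Wear rate = total wear / cumulative tonnage
Rate = 1.57 / 53
Rate = 0.0296 mm/MGT

0.0296


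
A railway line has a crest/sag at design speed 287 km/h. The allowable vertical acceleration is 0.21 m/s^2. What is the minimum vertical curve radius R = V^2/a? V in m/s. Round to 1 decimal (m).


Convert speed: V = 287 / 3.6 = 79.7222 m/s
V^2 = 6355.6327 m^2/s^2
R_v = 6355.6327 / 0.21
R_v = 30264.9 m

30264.9


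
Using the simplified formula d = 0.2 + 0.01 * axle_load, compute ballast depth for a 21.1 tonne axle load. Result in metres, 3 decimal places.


d = 0.2 + 0.01 * 21.1
d = 0.2 + 0.211
d = 0.411 m

0.411


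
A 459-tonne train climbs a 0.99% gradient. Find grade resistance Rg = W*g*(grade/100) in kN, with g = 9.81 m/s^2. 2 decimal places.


Rg = W * 9.81 * grade / 100
Rg = 459 * 9.81 * 0.99 / 100
Rg = 4502.79 * 0.0099
Rg = 44.58 kN

44.58


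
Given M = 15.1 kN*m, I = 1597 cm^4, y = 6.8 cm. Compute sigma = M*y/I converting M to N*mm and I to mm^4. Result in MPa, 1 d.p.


Convert units:
M = 15.1 kN*m = 15100000 N*mm
y = 6.8 cm = 68 mm
I = 1597 cm^4 = 15970000 mm^4
sigma = 15100000 * 68 / 15970000
sigma = 64.3 MPa

64.3


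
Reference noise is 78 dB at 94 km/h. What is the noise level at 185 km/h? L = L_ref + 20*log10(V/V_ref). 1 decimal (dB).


V/V_ref = 185 / 94 = 1.968085
log10(1.968085) = 0.294044
20 * 0.294044 = 5.8809
L = 78 + 5.8809 = 83.9 dB

83.9


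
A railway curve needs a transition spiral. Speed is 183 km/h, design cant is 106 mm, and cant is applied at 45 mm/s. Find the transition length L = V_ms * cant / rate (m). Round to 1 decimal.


Convert speed: V = 183 / 3.6 = 50.8333 m/s
L = 50.8333 * 106 / 45
L = 5388.3333 / 45
L = 119.7 m

119.7


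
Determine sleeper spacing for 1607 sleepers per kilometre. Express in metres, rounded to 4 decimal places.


Spacing = 1000 m / number of sleepers
Spacing = 1000 / 1607
Spacing = 0.6223 m

0.6223


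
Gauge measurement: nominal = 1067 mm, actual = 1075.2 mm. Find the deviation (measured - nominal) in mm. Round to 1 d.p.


Deviation = measured - nominal
Deviation = 1075.2 - 1067
Deviation = 8.2 mm

8.2


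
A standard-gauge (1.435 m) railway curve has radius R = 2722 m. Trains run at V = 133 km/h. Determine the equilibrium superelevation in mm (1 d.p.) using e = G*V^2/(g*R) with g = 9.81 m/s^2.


Convert speed: V = 133 / 3.6 = 36.9444 m/s
Apply formula: e = 1.435 * 36.9444^2 / (9.81 * 2722)
e = 1.435 * 1364.892 / 26702.82
e = 0.073349 m = 73.3 mm

73.3


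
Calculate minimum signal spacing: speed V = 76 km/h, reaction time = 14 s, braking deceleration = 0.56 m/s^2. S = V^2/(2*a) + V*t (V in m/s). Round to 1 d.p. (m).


V = 76 / 3.6 = 21.1111 m/s
Braking distance = 21.1111^2 / (2*0.56) = 397.9277 m
Sighting distance = 21.1111 * 14 = 295.5556 m
S = 397.9277 + 295.5556 = 693.5 m

693.5


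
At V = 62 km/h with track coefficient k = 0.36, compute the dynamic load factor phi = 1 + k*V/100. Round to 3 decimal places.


phi = 1 + k * V / 100
phi = 1 + 0.36 * 62 / 100
phi = 1 + 0.2232
phi = 1.223

1.223


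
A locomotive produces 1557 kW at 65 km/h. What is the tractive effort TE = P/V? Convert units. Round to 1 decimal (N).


Convert: P = 1557 kW = 1557000 W
V = 65 / 3.6 = 18.0556 m/s
TE = 1557000 / 18.0556
TE = 86233.8 N

86233.8


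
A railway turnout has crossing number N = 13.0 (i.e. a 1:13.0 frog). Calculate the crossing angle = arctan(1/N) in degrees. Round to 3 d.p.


1/N = 1/13.0 = 0.076923
angle = arctan(0.076923) = 0.076772 rad
angle = 0.076772 * 180/pi = 4.399 degrees

4.399


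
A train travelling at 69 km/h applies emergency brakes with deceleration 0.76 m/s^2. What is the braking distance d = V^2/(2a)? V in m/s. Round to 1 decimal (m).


Convert speed: V = 69 / 3.6 = 19.1667 m/s
V^2 = 367.3611
d = 367.3611 / (2 * 0.76)
d = 367.3611 / 1.52
d = 241.7 m

241.7


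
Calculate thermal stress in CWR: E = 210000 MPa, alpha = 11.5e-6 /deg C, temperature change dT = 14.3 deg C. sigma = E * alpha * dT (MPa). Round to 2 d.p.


sigma = E * alpha * dT
sigma = 210000 * 11.5e-6 * 14.3
sigma = 2.415 * 14.3
sigma = 34.53 MPa

34.53


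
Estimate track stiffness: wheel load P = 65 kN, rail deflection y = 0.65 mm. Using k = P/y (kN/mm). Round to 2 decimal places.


Track stiffness k = P / y
k = 65 / 0.65
k = 100.00 kN/mm

100.00


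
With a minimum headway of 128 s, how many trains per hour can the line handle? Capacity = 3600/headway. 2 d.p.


Capacity = 3600 / headway
Capacity = 3600 / 128
Capacity = 28.13 trains/hour

28.13


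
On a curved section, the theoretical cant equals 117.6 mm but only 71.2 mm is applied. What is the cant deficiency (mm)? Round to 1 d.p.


Cant deficiency = equilibrium cant - actual cant
CD = 117.6 - 71.2
CD = 46.4 mm

46.4


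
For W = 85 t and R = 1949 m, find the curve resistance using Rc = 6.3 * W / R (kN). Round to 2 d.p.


Rc = 6.3 * W / R
Rc = 6.3 * 85 / 1949
Rc = 535.5 / 1949
Rc = 0.27 kN

0.27


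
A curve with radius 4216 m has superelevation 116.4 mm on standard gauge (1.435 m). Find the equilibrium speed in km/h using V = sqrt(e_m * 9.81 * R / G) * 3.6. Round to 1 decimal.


Convert cant: e = 116.4 mm = 0.1164 m
V_ms = sqrt(0.1164 * 9.81 * 4216 / 1.435)
V_ms = sqrt(3354.83132) = 57.9209 m/s
V = 57.9209 * 3.6 = 208.5 km/h

208.5


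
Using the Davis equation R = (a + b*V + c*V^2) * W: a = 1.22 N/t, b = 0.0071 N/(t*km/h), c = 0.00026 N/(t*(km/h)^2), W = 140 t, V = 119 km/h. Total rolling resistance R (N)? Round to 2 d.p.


b*V = 0.0071 * 119 = 0.8449
c*V^2 = 0.00026 * 14161 = 3.68186
R_per_t = 1.22 + 0.8449 + 3.68186 = 5.74676 N/t
R_total = 5.74676 * 140 = 804.55 N

804.55


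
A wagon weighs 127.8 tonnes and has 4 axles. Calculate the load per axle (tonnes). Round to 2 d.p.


Load per axle = total weight / number of axles
Load = 127.8 / 4
Load = 31.95 tonnes

31.95


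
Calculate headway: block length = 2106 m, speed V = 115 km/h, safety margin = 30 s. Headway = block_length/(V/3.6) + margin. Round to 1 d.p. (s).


V = 115 / 3.6 = 31.9444 m/s
Block traversal time = 2106 / 31.9444 = 65.927 s
Headway = 65.927 + 30
Headway = 95.9 s

95.9


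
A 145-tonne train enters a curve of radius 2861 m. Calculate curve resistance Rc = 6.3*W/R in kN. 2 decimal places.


Rc = 6.3 * W / R
Rc = 6.3 * 145 / 2861
Rc = 913.5 / 2861
Rc = 0.32 kN

0.32


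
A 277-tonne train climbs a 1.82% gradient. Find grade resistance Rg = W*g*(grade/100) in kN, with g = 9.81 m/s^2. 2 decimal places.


Rg = W * 9.81 * grade / 100
Rg = 277 * 9.81 * 1.82 / 100
Rg = 2717.37 * 0.0182
Rg = 49.46 kN

49.46


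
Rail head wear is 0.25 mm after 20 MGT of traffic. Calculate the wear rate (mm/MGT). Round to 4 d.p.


Wear rate = total wear / cumulative tonnage
Rate = 0.25 / 20
Rate = 0.0125 mm/MGT

0.0125


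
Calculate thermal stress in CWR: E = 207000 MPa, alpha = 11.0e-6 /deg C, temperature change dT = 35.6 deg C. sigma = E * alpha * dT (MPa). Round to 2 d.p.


sigma = E * alpha * dT
sigma = 207000 * 11.0e-6 * 35.6
sigma = 2.277 * 35.6
sigma = 81.06 MPa

81.06


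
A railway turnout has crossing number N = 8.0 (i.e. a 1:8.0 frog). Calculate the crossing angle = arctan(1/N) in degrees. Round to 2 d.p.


1/N = 1/8.0 = 0.125
angle = arctan(0.125) = 0.124355 rad
angle = 0.124355 * 180/pi = 7.13 degrees

7.13


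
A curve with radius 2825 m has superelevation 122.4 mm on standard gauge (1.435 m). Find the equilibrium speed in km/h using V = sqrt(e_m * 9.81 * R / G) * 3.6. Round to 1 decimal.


Convert cant: e = 122.4 mm = 0.1224 m
V_ms = sqrt(0.1224 * 9.81 * 2825 / 1.435)
V_ms = sqrt(2363.834007) = 48.6193 m/s
V = 48.6193 * 3.6 = 175.0 km/h

175.0


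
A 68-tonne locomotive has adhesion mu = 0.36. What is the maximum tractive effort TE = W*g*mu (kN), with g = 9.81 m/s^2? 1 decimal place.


TE_max = W * g * mu
TE_max = 68 * 9.81 * 0.36
TE_max = 667.08 * 0.36
TE_max = 240.1 kN

240.1


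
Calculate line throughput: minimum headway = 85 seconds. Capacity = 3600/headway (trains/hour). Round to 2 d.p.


Capacity = 3600 / headway
Capacity = 3600 / 85
Capacity = 42.35 trains/hour

42.35


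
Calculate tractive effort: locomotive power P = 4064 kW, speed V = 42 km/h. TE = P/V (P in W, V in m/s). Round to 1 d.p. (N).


Convert: P = 4064 kW = 4064000 W
V = 42 / 3.6 = 11.6667 m/s
TE = 4064000 / 11.6667
TE = 348342.9 N

348342.9


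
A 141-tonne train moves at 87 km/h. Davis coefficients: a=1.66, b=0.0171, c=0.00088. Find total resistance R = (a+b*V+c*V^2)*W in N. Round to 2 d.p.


b*V = 0.0171 * 87 = 1.4877
c*V^2 = 0.00088 * 7569 = 6.66072
R_per_t = 1.66 + 1.4877 + 6.66072 = 9.80842 N/t
R_total = 9.80842 * 141 = 1382.99 N

1382.99


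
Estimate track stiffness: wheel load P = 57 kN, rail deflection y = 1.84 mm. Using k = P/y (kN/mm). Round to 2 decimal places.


Track stiffness k = P / y
k = 57 / 1.84
k = 30.98 kN/mm

30.98


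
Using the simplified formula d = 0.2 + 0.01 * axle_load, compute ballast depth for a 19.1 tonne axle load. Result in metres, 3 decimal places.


d = 0.2 + 0.01 * 19.1
d = 0.2 + 0.191
d = 0.391 m

0.391


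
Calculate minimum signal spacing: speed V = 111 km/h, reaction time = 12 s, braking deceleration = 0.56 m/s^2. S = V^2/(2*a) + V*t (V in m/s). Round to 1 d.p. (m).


V = 111 / 3.6 = 30.8333 m/s
Braking distance = 30.8333^2 / (2*0.56) = 848.8343 m
Sighting distance = 30.8333 * 12 = 370.0 m
S = 848.8343 + 370.0 = 1218.8 m

1218.8


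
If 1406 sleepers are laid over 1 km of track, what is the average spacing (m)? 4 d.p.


Spacing = 1000 m / number of sleepers
Spacing = 1000 / 1406
Spacing = 0.7112 m

0.7112


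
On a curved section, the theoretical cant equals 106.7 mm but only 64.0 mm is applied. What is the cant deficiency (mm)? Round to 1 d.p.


Cant deficiency = equilibrium cant - actual cant
CD = 106.7 - 64.0
CD = 42.7 mm

42.7


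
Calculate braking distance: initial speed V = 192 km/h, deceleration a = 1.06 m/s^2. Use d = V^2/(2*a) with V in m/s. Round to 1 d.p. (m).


Convert speed: V = 192 / 3.6 = 53.3333 m/s
V^2 = 2844.4444
d = 2844.4444 / (2 * 1.06)
d = 2844.4444 / 2.12
d = 1341.7 m

1341.7


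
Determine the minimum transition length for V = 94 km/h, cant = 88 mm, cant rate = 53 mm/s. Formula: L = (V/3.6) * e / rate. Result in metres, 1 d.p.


Convert speed: V = 94 / 3.6 = 26.1111 m/s
L = 26.1111 * 88 / 53
L = 2297.7778 / 53
L = 43.4 m

43.4


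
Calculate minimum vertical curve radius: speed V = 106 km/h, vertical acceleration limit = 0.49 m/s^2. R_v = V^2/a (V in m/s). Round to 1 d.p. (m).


Convert speed: V = 106 / 3.6 = 29.4444 m/s
V^2 = 866.9753 m^2/s^2
R_v = 866.9753 / 0.49
R_v = 1769.3 m

1769.3


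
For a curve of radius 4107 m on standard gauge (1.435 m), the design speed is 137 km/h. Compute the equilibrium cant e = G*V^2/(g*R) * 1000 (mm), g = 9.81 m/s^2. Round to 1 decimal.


Convert speed: V = 137 / 3.6 = 38.0556 m/s
Apply formula: e = 1.435 * 38.0556^2 / (9.81 * 4107)
e = 1.435 * 1448.2253 / 40289.67
e = 0.051582 m = 51.6 mm

51.6


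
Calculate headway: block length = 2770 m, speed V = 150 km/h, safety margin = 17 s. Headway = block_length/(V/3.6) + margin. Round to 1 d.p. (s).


V = 150 / 3.6 = 41.6667 m/s
Block traversal time = 2770 / 41.6667 = 66.48 s
Headway = 66.48 + 17
Headway = 83.5 s

83.5


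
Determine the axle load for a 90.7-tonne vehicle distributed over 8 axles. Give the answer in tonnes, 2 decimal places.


Load per axle = total weight / number of axles
Load = 90.7 / 8
Load = 11.34 tonnes

11.34


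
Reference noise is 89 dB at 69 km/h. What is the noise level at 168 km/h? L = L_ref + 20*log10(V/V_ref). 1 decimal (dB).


V/V_ref = 168 / 69 = 2.434783
log10(2.434783) = 0.38646
20 * 0.38646 = 7.7292
L = 89 + 7.7292 = 96.7 dB

96.7


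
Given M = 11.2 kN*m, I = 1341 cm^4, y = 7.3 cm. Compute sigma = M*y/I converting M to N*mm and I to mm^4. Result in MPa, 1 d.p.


Convert units:
M = 11.2 kN*m = 11200000 N*mm
y = 7.3 cm = 73 mm
I = 1341 cm^4 = 13410000 mm^4
sigma = 11200000 * 73 / 13410000
sigma = 61.0 MPa

61.0


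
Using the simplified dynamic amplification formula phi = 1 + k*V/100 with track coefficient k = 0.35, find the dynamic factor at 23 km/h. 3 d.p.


phi = 1 + k * V / 100
phi = 1 + 0.35 * 23 / 100
phi = 1 + 0.0805
phi = 1.081

1.081


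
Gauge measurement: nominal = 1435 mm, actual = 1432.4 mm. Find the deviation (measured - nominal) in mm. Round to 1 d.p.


Deviation = measured - nominal
Deviation = 1432.4 - 1435
Deviation = -2.6 mm

-2.6


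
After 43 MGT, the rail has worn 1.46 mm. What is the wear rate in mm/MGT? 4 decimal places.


Wear rate = total wear / cumulative tonnage
Rate = 1.46 / 43
Rate = 0.0340 mm/MGT

0.0340


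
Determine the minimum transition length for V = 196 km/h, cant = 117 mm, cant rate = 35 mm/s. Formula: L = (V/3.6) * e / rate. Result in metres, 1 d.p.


Convert speed: V = 196 / 3.6 = 54.4444 m/s
L = 54.4444 * 117 / 35
L = 6370.0 / 35
L = 182.0 m

182.0


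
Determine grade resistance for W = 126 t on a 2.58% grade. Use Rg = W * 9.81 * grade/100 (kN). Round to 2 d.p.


Rg = W * 9.81 * grade / 100
Rg = 126 * 9.81 * 2.58 / 100
Rg = 1236.06 * 0.0258
Rg = 31.89 kN

31.89


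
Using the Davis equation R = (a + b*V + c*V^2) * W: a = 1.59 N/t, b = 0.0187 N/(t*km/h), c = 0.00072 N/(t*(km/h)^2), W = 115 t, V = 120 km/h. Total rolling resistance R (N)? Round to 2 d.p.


b*V = 0.0187 * 120 = 2.244
c*V^2 = 0.00072 * 14400 = 10.368
R_per_t = 1.59 + 2.244 + 10.368 = 14.202 N/t
R_total = 14.202 * 115 = 1633.23 N

1633.23


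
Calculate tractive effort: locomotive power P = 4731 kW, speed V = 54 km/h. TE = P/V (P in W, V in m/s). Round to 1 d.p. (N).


Convert: P = 4731 kW = 4731000 W
V = 54 / 3.6 = 15.0 m/s
TE = 4731000 / 15.0
TE = 315400.0 N

315400.0


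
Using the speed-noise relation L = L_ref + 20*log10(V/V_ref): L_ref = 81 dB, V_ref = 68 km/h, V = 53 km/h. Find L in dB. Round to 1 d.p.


V/V_ref = 53 / 68 = 0.779412
log10(0.779412) = -0.108233
20 * -0.108233 = -2.1647
L = 81 + -2.1647 = 78.8 dB

78.8


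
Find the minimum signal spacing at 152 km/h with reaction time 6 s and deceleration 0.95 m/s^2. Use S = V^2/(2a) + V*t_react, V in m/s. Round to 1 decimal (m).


V = 152 / 3.6 = 42.2222 m/s
Braking distance = 42.2222^2 / (2*0.95) = 938.2716 m
Sighting distance = 42.2222 * 6 = 253.3333 m
S = 938.2716 + 253.3333 = 1191.6 m

1191.6


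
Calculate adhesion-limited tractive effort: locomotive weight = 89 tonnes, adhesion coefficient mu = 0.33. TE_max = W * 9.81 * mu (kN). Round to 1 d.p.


TE_max = W * g * mu
TE_max = 89 * 9.81 * 0.33
TE_max = 873.09 * 0.33
TE_max = 288.1 kN

288.1


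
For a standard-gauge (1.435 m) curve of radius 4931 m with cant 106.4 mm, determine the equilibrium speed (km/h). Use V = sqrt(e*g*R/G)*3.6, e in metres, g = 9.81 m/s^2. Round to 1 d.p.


Convert cant: e = 106.4 mm = 0.1064 m
V_ms = sqrt(0.1064 * 9.81 * 4931 / 1.435)
V_ms = sqrt(3586.689132) = 59.889 m/s
V = 59.889 * 3.6 = 215.6 km/h

215.6


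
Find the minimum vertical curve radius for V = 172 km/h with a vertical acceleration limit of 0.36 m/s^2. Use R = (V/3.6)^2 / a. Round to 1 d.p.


Convert speed: V = 172 / 3.6 = 47.7778 m/s
V^2 = 2282.716 m^2/s^2
R_v = 2282.716 / 0.36
R_v = 6340.9 m

6340.9


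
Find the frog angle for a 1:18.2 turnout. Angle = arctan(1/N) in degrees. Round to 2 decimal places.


1/N = 1/18.2 = 0.054945
angle = arctan(0.054945) = 0.05489 rad
angle = 0.05489 * 180/pi = 3.14 degrees

3.14


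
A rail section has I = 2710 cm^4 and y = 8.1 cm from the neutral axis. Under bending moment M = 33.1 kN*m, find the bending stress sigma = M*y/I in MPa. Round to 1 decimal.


Convert units:
M = 33.1 kN*m = 33100000 N*mm
y = 8.1 cm = 81 mm
I = 2710 cm^4 = 27100000 mm^4
sigma = 33100000 * 81 / 27100000
sigma = 98.9 MPa

98.9


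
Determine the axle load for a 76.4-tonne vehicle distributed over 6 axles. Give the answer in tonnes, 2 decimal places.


Load per axle = total weight / number of axles
Load = 76.4 / 6
Load = 12.73 tonnes

12.73


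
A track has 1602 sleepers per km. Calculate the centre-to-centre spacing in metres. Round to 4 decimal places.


Spacing = 1000 m / number of sleepers
Spacing = 1000 / 1602
Spacing = 0.6242 m

0.6242


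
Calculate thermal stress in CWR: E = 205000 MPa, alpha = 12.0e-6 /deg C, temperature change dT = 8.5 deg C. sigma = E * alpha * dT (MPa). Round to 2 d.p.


sigma = E * alpha * dT
sigma = 205000 * 12.0e-6 * 8.5
sigma = 2.46 * 8.5
sigma = 20.91 MPa

20.91


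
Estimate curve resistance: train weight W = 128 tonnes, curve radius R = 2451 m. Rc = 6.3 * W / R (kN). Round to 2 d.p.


Rc = 6.3 * W / R
Rc = 6.3 * 128 / 2451
Rc = 806.4 / 2451
Rc = 0.33 kN

0.33


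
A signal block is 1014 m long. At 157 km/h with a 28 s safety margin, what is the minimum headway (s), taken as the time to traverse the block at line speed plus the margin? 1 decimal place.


V = 157 / 3.6 = 43.6111 m/s
Block traversal time = 1014 / 43.6111 = 23.251 s
Headway = 23.251 + 28
Headway = 51.3 s

51.3


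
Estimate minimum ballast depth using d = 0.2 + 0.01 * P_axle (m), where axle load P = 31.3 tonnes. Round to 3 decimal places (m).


d = 0.2 + 0.01 * 31.3
d = 0.2 + 0.313
d = 0.513 m

0.513


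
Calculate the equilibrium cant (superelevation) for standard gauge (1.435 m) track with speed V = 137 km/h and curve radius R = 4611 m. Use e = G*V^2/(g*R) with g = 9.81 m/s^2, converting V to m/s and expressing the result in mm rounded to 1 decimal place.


Convert speed: V = 137 / 3.6 = 38.0556 m/s
Apply formula: e = 1.435 * 38.0556^2 / (9.81 * 4611)
e = 1.435 * 1448.2253 / 45233.91
e = 0.045943 m = 45.9 mm

45.9


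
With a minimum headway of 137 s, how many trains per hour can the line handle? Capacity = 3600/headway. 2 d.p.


Capacity = 3600 / headway
Capacity = 3600 / 137
Capacity = 26.28 trains/hour

26.28


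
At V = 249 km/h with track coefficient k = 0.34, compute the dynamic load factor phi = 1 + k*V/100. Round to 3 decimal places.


phi = 1 + k * V / 100
phi = 1 + 0.34 * 249 / 100
phi = 1 + 0.8466
phi = 1.847

1.847


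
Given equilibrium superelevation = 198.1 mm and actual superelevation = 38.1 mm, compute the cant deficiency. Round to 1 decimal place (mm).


Cant deficiency = equilibrium cant - actual cant
CD = 198.1 - 38.1
CD = 160.0 mm

160.0


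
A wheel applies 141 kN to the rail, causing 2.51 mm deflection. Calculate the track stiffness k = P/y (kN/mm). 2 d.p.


Track stiffness k = P / y
k = 141 / 2.51
k = 56.18 kN/mm

56.18


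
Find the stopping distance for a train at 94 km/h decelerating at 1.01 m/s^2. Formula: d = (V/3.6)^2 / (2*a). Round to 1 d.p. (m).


Convert speed: V = 94 / 3.6 = 26.1111 m/s
V^2 = 681.7901
d = 681.7901 / (2 * 1.01)
d = 681.7901 / 2.02
d = 337.5 m

337.5


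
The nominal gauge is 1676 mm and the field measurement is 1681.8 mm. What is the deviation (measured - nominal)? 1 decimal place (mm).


Deviation = measured - nominal
Deviation = 1681.8 - 1676
Deviation = 5.8 mm

5.8


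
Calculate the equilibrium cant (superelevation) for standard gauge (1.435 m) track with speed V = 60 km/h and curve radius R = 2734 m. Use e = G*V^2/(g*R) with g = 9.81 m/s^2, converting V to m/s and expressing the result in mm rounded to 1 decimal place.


Convert speed: V = 60 / 3.6 = 16.6667 m/s
Apply formula: e = 1.435 * 16.6667^2 / (9.81 * 2734)
e = 1.435 * 277.7778 / 26820.54
e = 0.014862 m = 14.9 mm

14.9


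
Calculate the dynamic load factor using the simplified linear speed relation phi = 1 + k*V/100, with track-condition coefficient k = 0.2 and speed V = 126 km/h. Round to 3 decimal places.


phi = 1 + k * V / 100
phi = 1 + 0.2 * 126 / 100
phi = 1 + 0.252
phi = 1.252

1.252


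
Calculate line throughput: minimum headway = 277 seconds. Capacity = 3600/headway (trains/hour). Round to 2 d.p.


Capacity = 3600 / headway
Capacity = 3600 / 277
Capacity = 13.00 trains/hour

13.00


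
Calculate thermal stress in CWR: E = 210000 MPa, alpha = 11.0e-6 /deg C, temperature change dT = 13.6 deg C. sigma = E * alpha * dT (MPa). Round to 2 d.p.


sigma = E * alpha * dT
sigma = 210000 * 11.0e-6 * 13.6
sigma = 2.31 * 13.6
sigma = 31.42 MPa

31.42


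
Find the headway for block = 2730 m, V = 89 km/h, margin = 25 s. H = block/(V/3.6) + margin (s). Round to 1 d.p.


V = 89 / 3.6 = 24.7222 m/s
Block traversal time = 2730 / 24.7222 = 110.427 s
Headway = 110.427 + 25
Headway = 135.4 s

135.4
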